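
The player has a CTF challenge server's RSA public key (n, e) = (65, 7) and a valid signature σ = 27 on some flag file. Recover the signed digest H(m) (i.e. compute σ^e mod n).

53

σ^7 mod 65 = 53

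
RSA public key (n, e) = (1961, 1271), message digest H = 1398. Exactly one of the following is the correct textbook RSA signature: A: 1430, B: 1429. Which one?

Candidate A: 1430^1271 mod 1961 = 688
Candidate B: 1429^1271 mod 1961 = 1398
  → matches H = 1398

B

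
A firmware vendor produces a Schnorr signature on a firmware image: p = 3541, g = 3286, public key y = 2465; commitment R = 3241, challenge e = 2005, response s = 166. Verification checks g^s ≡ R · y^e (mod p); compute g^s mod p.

1814

3286^166 mod 3541 = 1814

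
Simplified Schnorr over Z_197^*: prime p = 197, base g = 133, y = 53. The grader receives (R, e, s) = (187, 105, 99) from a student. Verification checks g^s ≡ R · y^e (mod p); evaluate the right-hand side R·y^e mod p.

133

53^2 = 2809 ≡ 51
53^4 ≡ 51^2 = 2601 ≡ 40
53^8 ≡ 40^2 = 1600 ≡ 24
53^16 ≡ 24^2 = 576 ≡ 182
53^32 ≡ 182^2 = 33124 ≡ 28
53^64 ≡ 28^2 = 784 ≡ 193
105 = 64 + 32 + 8 + 1, so 53^105 ≡ 193·28·24·53 ≡ 164 (mod 197)
R · y^e ≡ 187·164 = 30668 ≡ 133 (mod 197)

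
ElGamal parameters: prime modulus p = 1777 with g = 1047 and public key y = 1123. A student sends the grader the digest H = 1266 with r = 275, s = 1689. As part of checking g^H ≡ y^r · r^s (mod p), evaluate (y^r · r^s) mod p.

1123^2 = 1261129 ≡ 1236
1123^4 ≡ 1236^2 = 1527696 ≡ 1253
1123^8 ≡ 1253^2 = 1570009 ≡ 918
1123^16 ≡ 918^2 = 842724 ≡ 426
1123^32 ≡ 426^2 = 181476 ≡ 222
1123^64 ≡ 222^2 = 49284 ≡ 1305
1123^128 ≡ 1305^2 = 1703025 ≡ 659
1123^256 ≡ 659^2 = 434281 ≡ 693
275 = 256 + 16 + 2 + 1, so 1123^275 ≡ 693·426·1236·1123 ≡ 651 (mod 1777)
275^2 = 75625 ≡ 991
275^4 ≡ 991^2 = 982081 ≡ 1177
275^8 ≡ 1177^2 = 1385329 ≡ 1046
275^16 ≡ 1046^2 = 1094116 ≡ 1261
275^32 ≡ 1261^2 = 1590121 ≡ 1483
275^64 ≡ 1483^2 = 2199289 ≡ 1140
275^128 ≡ 1140^2 = 1299600 ≡ 613
275^256 ≡ 613^2 = 375769 ≡ 822
275^512 ≡ 822^2 = 675684 ≡ 424
275^1024 ≡ 424^2 = 179776 ≡ 299
1689 = 1024 + 512 + 128 + 16 + 8 + 1, so 275^1689 ≡ 299·424·613·1261·1046·275 ≡ 951 (mod 1777)
y^r · r^s ≡ 651·951 = 619101 ≡ 705 (mod 1777)

705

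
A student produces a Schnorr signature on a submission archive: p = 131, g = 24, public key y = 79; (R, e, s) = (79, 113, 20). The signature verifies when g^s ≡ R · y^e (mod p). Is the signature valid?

g^s mod p:
24^2 = 576 ≡ 52
24^4 ≡ 52^2 = 2704 ≡ 84
24^8 ≡ 84^2 = 7056 ≡ 113
24^16 ≡ 113^2 = 12769 ≡ 62
20 = 16 + 4, so 24^20 ≡ 62·84 ≡ 99 (mod 131)
R · y^e mod p:
79^2 = 6241 ≡ 84
79^4 ≡ 84^2 = 7056 ≡ 113
79^8 ≡ 113^2 = 12769 ≡ 62
79^16 ≡ 62^2 = 3844 ≡ 45
79^32 ≡ 45^2 = 2025 ≡ 60
79^64 ≡ 60^2 = 3600 ≡ 63
113 = 64 + 32 + 16 + 1, so 79^113 ≡ 63·60·45·79 ≡ 51 (mod 131)
79·51 = 4029 ≡ 99 (mod 131)
99 ≡ 99 (mod 131); signature holds.

valid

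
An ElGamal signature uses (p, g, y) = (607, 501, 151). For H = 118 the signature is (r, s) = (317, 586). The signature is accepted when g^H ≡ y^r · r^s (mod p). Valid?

Left side g^H mod p:
Squares mod 607: 501^1≡501, 501^2≡310, 501^4≡194, 501^8≡2, 501^16≡4, 501^32≡16, 501^64≡256
118 = 64 + 32 + 16 + 4 + 2, so 501^118 ≡ 256·16·4·194·310 ≡ 372 (mod 607)
Right side y^r · r^s mod p:
Squares mod 607: 151^1≡151, 151^2≡342, 151^4≡420, 151^8≡370, 151^16≡325, 151^32≡7, 151^64≡49, 151^128≡580, 151^256≡122
317 = 256 + 32 + 16 + 8 + 4 + 1, so 151^317 ≡ 122·7·325·370·420·151 ≡ 308 (mod 607)
Squares mod 607: 317^1≡317, 317^2≡334, 317^4≡475, 317^8≡428, 317^16≡477, 317^32≡511, 317^64≡111, 317^128≡181, 317^256≡590, 317^512≡289
586 = 512 + 64 + 8 + 2, so 317^586 ≡ 289·111·428·334 ≡ 285 (mod 607)
308·285 = 87780 ≡ 372 (mod 607)
372 ≡ 372 (mod 607), so the signature is genuine.

yes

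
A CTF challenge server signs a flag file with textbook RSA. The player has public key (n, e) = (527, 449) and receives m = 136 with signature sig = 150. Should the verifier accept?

reject

sig^2 ≡ 150^2 = 22500 ≡ 366
sig^4 ≡ 366^2 = 133956 ≡ 98
sig^8 ≡ 98^2 = 9604 ≡ 118
sig^16 ≡ 118^2 = 13924 ≡ 222
sig^32 ≡ 222^2 = 49284 ≡ 273
sig^64 ≡ 273^2 = 74529 ≡ 222
sig^128 ≡ 222^2 = 49284 ≡ 273
sig^256 ≡ 273^2 = 74529 ≡ 222
449 = 256 + 128 + 64 + 1, so sig^449 ≡ 222·273·222·150 ≡ 99 (mod 527)
99 ≠ 136, so verification fails.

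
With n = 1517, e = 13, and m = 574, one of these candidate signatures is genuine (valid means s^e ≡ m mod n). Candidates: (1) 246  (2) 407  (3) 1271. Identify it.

Candidate 1: Squares mod 1517: 246^1≡246, 246^2≡1353, 246^4≡1107, 246^8≡1230; 13 = 8 + 4 + 1, so 246^13 ≡ 1230·1107·246 ≡ 943 (mod 1517)
Candidate 2: Squares mod 1517: 407^1≡407, 407^2≡296, 407^4≡1147, 407^8≡370; 13 = 8 + 4 + 1, so 407^13 ≡ 370·1147·407 ≡ 1110 (mod 1517)
Candidate 3: Squares mod 1517: 1271^1≡1271, 1271^2≡1353, 1271^4≡1107, 1271^8≡1230; 13 = 8 + 4 + 1, so 1271^13 ≡ 1230·1107·1271 ≡ 574 (mod 1517)
  → matches m = 574

3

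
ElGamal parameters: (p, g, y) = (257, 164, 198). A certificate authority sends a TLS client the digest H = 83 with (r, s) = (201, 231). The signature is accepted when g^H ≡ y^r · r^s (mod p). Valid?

yes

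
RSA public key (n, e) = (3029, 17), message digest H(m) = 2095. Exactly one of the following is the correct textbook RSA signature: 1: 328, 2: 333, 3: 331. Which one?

Candidate 1: Squares mod 3029: 328^1≡328, 328^2≡1569, 328^4≡2213, 328^8≡2505, 328^16≡1966; 17 = 16 + 1, so 328^17 ≡ 1966·328 ≡ 2700 (mod 3029)
Candidate 2: Squares mod 3029: 333^1≡333, 333^2≡1845, 333^4≡2458, 333^8≡1938, 333^16≡2913; 17 = 16 + 1, so 333^17 ≡ 2913·333 ≡ 749 (mod 3029)
Candidate 3: Squares mod 3029: 331^1≡331, 331^2≡517, 331^4≡737, 331^8≡978, 331^16≡2349; 17 = 16 + 1, so 331^17 ≡ 2349·331 ≡ 2095 (mod 3029)
  → matches H(m) = 2095

3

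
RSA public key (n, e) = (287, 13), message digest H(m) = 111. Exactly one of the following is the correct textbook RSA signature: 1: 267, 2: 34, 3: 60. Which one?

Candidate 1: Squares mod 287: 267^1≡267, 267^2≡113, 267^4≡141, 267^8≡78; 13 = 8 + 4 + 1, so 267^13 ≡ 78·141·267 ≡ 169 (mod 287)
Candidate 2: Squares mod 287: 34^1≡34, 34^2≡8, 34^4≡64, 34^8≡78; 13 = 8 + 4 + 1, so 34^13 ≡ 78·64·34 ≡ 111 (mod 287)
  → matches H(m) = 111
Candidate 3: Squares mod 287: 60^1≡60, 60^2≡156, 60^4≡228, 60^8≡37; 13 = 8 + 4 + 1, so 60^13 ≡ 37·228·60 ≡ 179 (mod 287)

2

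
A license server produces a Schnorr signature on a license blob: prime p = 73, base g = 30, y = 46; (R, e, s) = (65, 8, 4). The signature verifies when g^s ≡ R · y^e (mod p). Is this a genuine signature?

g^s mod p:
Squares mod 73: 30^1≡30, 30^2≡24, 30^4≡65
30^4 ≡ 65 (mod 73)
R · y^e mod p:
Squares mod 73: 46^1≡46, 46^2≡72, 46^4≡1, 46^8≡1
46^8 ≡ 1 (mod 73)
65·1 = 65 ≡ 65 (mod 73)
65 ≡ 65 (mod 73); signature holds.

genuine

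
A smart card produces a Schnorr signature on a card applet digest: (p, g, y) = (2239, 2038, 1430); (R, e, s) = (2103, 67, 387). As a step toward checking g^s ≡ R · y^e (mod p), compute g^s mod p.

1489

Squares mod 2239: 2038^1≡2038, 2038^2≡99, 2038^4≡845, 2038^8≡2023, 2038^16≡1876, 2038^32≡1907, 2038^64≡513, 2038^128≡1206, 2038^256≡1325
387 = 256 + 128 + 2 + 1, so 2038^387 ≡ 1325·1206·99·2038 ≡ 1489 (mod 2239)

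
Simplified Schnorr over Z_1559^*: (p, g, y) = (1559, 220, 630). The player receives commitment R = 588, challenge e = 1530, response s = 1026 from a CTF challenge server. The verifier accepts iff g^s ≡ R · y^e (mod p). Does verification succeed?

g^s mod p:
220^2 = 48400 ≡ 71
220^4 ≡ 71^2 = 5041 ≡ 364
220^8 ≡ 364^2 = 132496 ≡ 1540
220^16 ≡ 1540^2 = 2371600 ≡ 361
220^32 ≡ 361^2 = 130321 ≡ 924
220^64 ≡ 924^2 = 853776 ≡ 1003
220^128 ≡ 1003^2 = 1006009 ≡ 454
220^256 ≡ 454^2 = 206116 ≡ 328
220^512 ≡ 328^2 = 107584 ≡ 13
220^1024 ≡ 13^2 = 169
1026 = 1024 + 2, so 220^1026 ≡ 169·71 ≡ 1086 (mod 1559)
R · y^e mod p:
630^2 = 396900 ≡ 914
630^4 ≡ 914^2 = 835396 ≡ 1331
630^8 ≡ 1331^2 = 1771561 ≡ 537
630^16 ≡ 537^2 = 288369 ≡ 1513
630^32 ≡ 1513^2 = 2289169 ≡ 557
630^64 ≡ 557^2 = 310249 ≡ 8
630^128 ≡ 8^2 = 64
630^256 ≡ 64^2 = 4096 ≡ 978
630^512 ≡ 978^2 = 956484 ≡ 817
630^1024 ≡ 817^2 = 667489 ≡ 237
1530 = 1024 + 256 + 128 + 64 + 32 + 16 + 8 + 2, so 630^1530 ≡ 237·978·64·8·557·1513·537·914 ≡ 495 (mod 1559)
588·495 = 291060 ≡ 1086 (mod 1559)
1086 ≡ 1086 (mod 1559); signature holds.

passes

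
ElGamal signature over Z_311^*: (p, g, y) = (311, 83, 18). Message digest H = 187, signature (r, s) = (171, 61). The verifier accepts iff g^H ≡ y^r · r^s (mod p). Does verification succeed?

Left side g^H mod p:
83^2 = 6889 ≡ 47
83^4 ≡ 47^2 = 2209 ≡ 32
83^8 ≡ 32^2 = 1024 ≡ 91
83^16 ≡ 91^2 = 8281 ≡ 195
83^32 ≡ 195^2 = 38025 ≡ 83
83^64 ≡ 83^2 = 6889 ≡ 47
83^128 ≡ 47^2 = 2209 ≡ 32
187 = 128 + 32 + 16 + 8 + 2 + 1, so 83^187 ≡ 32·83·195·91·47·83 ≡ 83 (mod 311)
Right side y^r · r^s mod p:
18^2 = 324 ≡ 13
18^4 ≡ 13^2 = 169
18^8 ≡ 169^2 = 28561 ≡ 260
18^16 ≡ 260^2 = 67600 ≡ 113
18^32 ≡ 113^2 = 12769 ≡ 18
18^64 ≡ 18^2 = 324 ≡ 13
18^128 ≡ 13^2 = 169
171 = 128 + 32 + 8 + 2 + 1, so 18^171 ≡ 169·18·260·13·18 ≡ 113 (mod 311)
171^2 = 29241 ≡ 7
171^4 ≡ 7^2 = 49
171^8 ≡ 49^2 = 2401 ≡ 224
171^16 ≡ 224^2 = 50176 ≡ 105
171^32 ≡ 105^2 = 11025 ≡ 140
61 = 32 + 16 + 8 + 4 + 1, so 171^61 ≡ 140·105·224·49·171 ≡ 291 (mod 311)
113·291 = 32883 ≡ 228 (mod 311)
83 ≠ 228, so verification fails.

fails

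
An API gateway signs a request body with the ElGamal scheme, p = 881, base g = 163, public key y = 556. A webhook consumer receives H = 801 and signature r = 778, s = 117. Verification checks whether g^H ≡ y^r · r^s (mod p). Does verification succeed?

Left side g^H mod p:
163^2 = 26569 ≡ 139
163^4 ≡ 139^2 = 19321 ≡ 820
163^8 ≡ 820^2 = 672400 ≡ 197
163^16 ≡ 197^2 = 38809 ≡ 45
163^32 ≡ 45^2 = 2025 ≡ 263
163^64 ≡ 263^2 = 69169 ≡ 451
163^128 ≡ 451^2 = 203401 ≡ 771
163^256 ≡ 771^2 = 594441 ≡ 647
163^512 ≡ 647^2 = 418609 ≡ 134
801 = 512 + 256 + 32 + 1, so 163^801 ≡ 134·647·263·163 ≡ 363 (mod 881)
Right side y^r · r^s mod p:
556^2 = 309136 ≡ 786
556^4 ≡ 786^2 = 617796 ≡ 215
556^8 ≡ 215^2 = 46225 ≡ 413
556^16 ≡ 413^2 = 170569 ≡ 536
556^32 ≡ 536^2 = 287296 ≡ 90
556^64 ≡ 90^2 = 8100 ≡ 171
556^128 ≡ 171^2 = 29241 ≡ 168
556^256 ≡ 168^2 = 28224 ≡ 32
556^512 ≡ 32^2 = 1024 ≡ 143
778 = 512 + 256 + 8 + 2, so 556^778 ≡ 143·32·413·786 ≡ 511 (mod 881)
778^2 = 605284 ≡ 37
778^4 ≡ 37^2 = 1369 ≡ 488
778^8 ≡ 488^2 = 238144 ≡ 274
778^16 ≡ 274^2 = 75076 ≡ 191
778^32 ≡ 191^2 = 36481 ≡ 360
778^64 ≡ 360^2 = 129600 ≡ 93
117 = 64 + 32 + 16 + 4 + 1, so 778^117 ≡ 93·360·191·488·778 ≡ 547 (mod 881)
511·547 = 279517 ≡ 240 (mod 881)
363 ≠ 240, so verification fails.

fails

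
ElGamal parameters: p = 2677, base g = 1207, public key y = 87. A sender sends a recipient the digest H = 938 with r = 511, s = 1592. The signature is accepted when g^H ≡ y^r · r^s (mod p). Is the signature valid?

invalid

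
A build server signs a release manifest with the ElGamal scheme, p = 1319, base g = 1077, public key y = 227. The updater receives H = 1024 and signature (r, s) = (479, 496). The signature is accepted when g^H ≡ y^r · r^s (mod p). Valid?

Left side g^H mod p:
1077^1024 mod 1319 = 335
Right side y^r · r^s mod p:
227^479 mod 1319 = 898
479^496 mod 1319 = 992
898·992 = 890816 ≡ 491 (mod 1319)
335 ≠ 491, so verification fails.

no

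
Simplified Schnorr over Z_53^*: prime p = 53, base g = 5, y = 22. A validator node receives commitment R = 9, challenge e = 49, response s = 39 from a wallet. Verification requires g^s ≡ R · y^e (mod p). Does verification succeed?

g^s mod p:
5^2 = 25
5^4 ≡ 25^2 = 625 ≡ 42
5^8 ≡ 42^2 = 1764 ≡ 15
5^16 ≡ 15^2 = 225 ≡ 13
5^32 ≡ 13^2 = 169 ≡ 10
39 = 32 + 4 + 2 + 1, so 5^39 ≡ 10·42·25·5 ≡ 30 (mod 53)
R · y^e mod p:
22^2 = 484 ≡ 7
22^4 ≡ 7^2 = 49
22^8 ≡ 49^2 = 2401 ≡ 16
22^16 ≡ 16^2 = 256 ≡ 44
22^32 ≡ 44^2 = 1936 ≡ 28
49 = 32 + 16 + 1, so 22^49 ≡ 28·44·22 ≡ 21 (mod 53)
9·21 = 189 ≡ 30 (mod 53)
30 ≡ 30 (mod 53); signature holds.

passes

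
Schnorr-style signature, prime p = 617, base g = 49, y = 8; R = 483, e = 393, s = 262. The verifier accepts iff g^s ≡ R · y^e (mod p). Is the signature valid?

valid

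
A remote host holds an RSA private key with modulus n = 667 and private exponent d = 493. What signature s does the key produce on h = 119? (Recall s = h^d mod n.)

Squares mod 667: h^1≡119, h^2≡154, h^4≡371, h^8≡239, h^16≡426, h^32≡52, h^64≡36, h^128≡629, h^256≡110
493 = 256 + 128 + 64 + 32 + 8 + 4 + 1, so h^493 ≡ 110·629·36·52·239·371·119 ≡ 611 (mod 667)

611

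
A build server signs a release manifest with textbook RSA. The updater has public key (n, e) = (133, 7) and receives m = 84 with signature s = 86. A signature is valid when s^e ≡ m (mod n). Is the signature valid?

invalid

s^2 ≡ 86^2 = 7396 ≡ 81
s^4 ≡ 81^2 = 6561 ≡ 44
7 = 4 + 2 + 1, so s^7 ≡ 44·81·86 ≡ 72 (mod 133)
The recovered value 72 does not match the digest 84.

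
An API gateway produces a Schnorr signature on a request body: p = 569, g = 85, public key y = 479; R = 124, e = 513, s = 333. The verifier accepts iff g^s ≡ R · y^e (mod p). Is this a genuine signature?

forged

g^s mod p:
85^333 mod 569 = 282
R · y^e mod p:
479^513 mod 569 = 465
124·465 = 57660 ≡ 191 (mod 569)
282 ≠ 191; the check fails.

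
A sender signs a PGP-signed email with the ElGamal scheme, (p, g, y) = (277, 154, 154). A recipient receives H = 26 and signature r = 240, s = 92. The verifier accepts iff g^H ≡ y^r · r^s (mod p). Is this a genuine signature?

Left side g^H mod p:
Squares mod 277: 154^1≡154, 154^2≡171, 154^4≡156, 154^8≡237, 154^16≡215
26 = 16 + 8 + 2, so 154^26 ≡ 215·237·171 ≡ 270 (mod 277)
Right side y^r · r^s mod p:
Squares mod 277: 154^1≡154, 154^2≡171, 154^4≡156, 154^8≡237, 154^16≡215, 154^32≡243, 154^64≡48, 154^128≡88
240 = 128 + 64 + 32 + 16, so 154^240 ≡ 88·48·243·215 ≡ 27 (mod 277)
Squares mod 277: 240^1≡240, 240^2≡261, 240^4≡256, 240^8≡164, 240^16≡27, 240^32≡175, 240^64≡155
92 = 64 + 16 + 8 + 4, so 240^92 ≡ 155·27·164·256 ≡ 1 (mod 277)
27·1 = 27 ≡ 27 (mod 277)
270 ≠ 27, so verification fails.

forged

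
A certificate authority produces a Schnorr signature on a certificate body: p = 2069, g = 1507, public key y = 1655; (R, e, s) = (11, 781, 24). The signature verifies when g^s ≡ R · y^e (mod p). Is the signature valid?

g^s mod p:
1507^2 = 2271049 ≡ 1356
1507^4 ≡ 1356^2 = 1838736 ≡ 1464
1507^8 ≡ 1464^2 = 2143296 ≡ 1881
1507^16 ≡ 1881^2 = 3538161 ≡ 171
24 = 16 + 8, so 1507^24 ≡ 171·1881 ≡ 956 (mod 2069)
R · y^e mod p:
1655^2 = 2739025 ≡ 1738
1655^4 ≡ 1738^2 = 3020644 ≡ 1973
1655^8 ≡ 1973^2 = 3892729 ≡ 940
1655^16 ≡ 940^2 = 883600 ≡ 137
1655^32 ≡ 137^2 = 18769 ≡ 148
1655^64 ≡ 148^2 = 21904 ≡ 1214
1655^128 ≡ 1214^2 = 1473796 ≡ 668
1655^256 ≡ 668^2 = 446224 ≡ 1389
1655^512 ≡ 1389^2 = 1929321 ≡ 1013
781 = 512 + 256 + 8 + 4 + 1, so 1655^781 ≡ 1013·1389·940·1973·1655 ≡ 121 (mod 2069)
11·121 = 1331 ≡ 1331 (mod 2069)
956 ≠ 1331; the check fails.

invalid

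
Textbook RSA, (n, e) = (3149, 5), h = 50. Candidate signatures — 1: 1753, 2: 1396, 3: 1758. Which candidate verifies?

Candidate 1: Squares mod 3149: 1753^1≡1753, 1753^2≡2734, 1753^4≡2179; 5 = 4 + 1, so 1753^5 ≡ 2179·1753 ≡ 50 (mod 3149)
  → matches h = 50
Candidate 2: Squares mod 3149: 1396^1≡1396, 1396^2≡2734, 1396^4≡2179; 5 = 4 + 1, so 1396^5 ≡ 2179·1396 ≡ 3099 (mod 3149)
Candidate 3: Squares mod 3149: 1758^1≡1758, 1758^2≡1395, 1758^4≡3092; 5 = 4 + 1, so 1758^5 ≡ 3092·1758 ≡ 562 (mod 3149)

1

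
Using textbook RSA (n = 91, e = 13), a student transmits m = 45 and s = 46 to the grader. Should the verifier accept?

s^13 mod 91 = 46
s^13 mod 91 = 46, but m = 45.

reject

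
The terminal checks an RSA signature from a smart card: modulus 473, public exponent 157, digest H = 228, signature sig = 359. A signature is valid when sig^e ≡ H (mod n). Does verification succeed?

sig^2 ≡ 359^2 = 128881 ≡ 225
sig^4 ≡ 225^2 = 50625 ≡ 14
sig^8 ≡ 14^2 = 196
sig^16 ≡ 196^2 = 38416 ≡ 103
sig^32 ≡ 103^2 = 10609 ≡ 203
sig^64 ≡ 203^2 = 41209 ≡ 58
sig^128 ≡ 58^2 = 3364 ≡ 53
157 = 128 + 16 + 8 + 4 + 1, so sig^157 ≡ 53·103·196·14·359 ≡ 369 (mod 473)
sig^157 mod 473 = 369, but H = 228.

fails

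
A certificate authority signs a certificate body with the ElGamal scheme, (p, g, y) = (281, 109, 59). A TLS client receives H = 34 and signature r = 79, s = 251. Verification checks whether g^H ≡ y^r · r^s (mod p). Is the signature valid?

Left side g^H mod p:
Squares mod 281: 109^1≡109, 109^2≡79, 109^4≡59, 109^8≡109, 109^16≡79, 109^32≡59
34 = 32 + 2, so 109^34 ≡ 59·79 ≡ 165 (mod 281)
Right side y^r · r^s mod p:
Squares mod 281: 59^1≡59, 59^2≡109, 59^4≡79, 59^8≡59, 59^16≡109, 59^32≡79, 59^64≡59
79 = 64 + 8 + 4 + 2 + 1, so 59^79 ≡ 59·59·79·109·59 ≡ 109 (mod 281)
Squares mod 281: 79^1≡79, 79^2≡59, 79^4≡109, 79^8≡79, 79^16≡59, 79^32≡109, 79^64≡79, 79^128≡59
251 = 128 + 64 + 32 + 16 + 8 + 2 + 1, so 79^251 ≡ 59·79·109·59·79·59·79 ≡ 249 (mod 281)
109·249 = 27141 ≡ 165 (mod 281)
165 ≡ 165 (mod 281), so the signature is genuine.

valid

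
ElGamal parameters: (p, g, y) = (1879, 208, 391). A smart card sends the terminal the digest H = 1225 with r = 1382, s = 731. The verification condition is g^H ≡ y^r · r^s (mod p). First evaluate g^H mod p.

1816

208^1225 mod 1879 = 1816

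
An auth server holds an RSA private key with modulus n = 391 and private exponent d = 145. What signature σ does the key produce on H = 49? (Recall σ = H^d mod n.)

32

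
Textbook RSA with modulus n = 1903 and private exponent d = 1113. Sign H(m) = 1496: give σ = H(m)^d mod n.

473

(H(m))^2 ≡ 1496^2 = 2238016 ≡ 88
(H(m))^4 ≡ 88^2 = 7744 ≡ 132
(H(m))^8 ≡ 132^2 = 17424 ≡ 297
(H(m))^16 ≡ 297^2 = 88209 ≡ 671
(H(m))^32 ≡ 671^2 = 450241 ≡ 1133
(H(m))^64 ≡ 1133^2 = 1283689 ≡ 1067
(H(m))^128 ≡ 1067^2 = 1138489 ≡ 495
(H(m))^256 ≡ 495^2 = 245025 ≡ 1441
(H(m))^512 ≡ 1441^2 = 2076481 ≡ 308
(H(m))^1024 ≡ 308^2 = 94864 ≡ 1617
1113 = 1024 + 64 + 16 + 8 + 1, so (H(m))^1113 ≡ 1617·1067·671·297·1496 ≡ 473 (mod 1903)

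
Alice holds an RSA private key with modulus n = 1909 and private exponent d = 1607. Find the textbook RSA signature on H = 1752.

763

H^2 ≡ 1752^2 = 3069504 ≡ 1741
H^4 ≡ 1741^2 = 3031081 ≡ 1498
H^8 ≡ 1498^2 = 2244004 ≡ 929
H^16 ≡ 929^2 = 863041 ≡ 173
H^32 ≡ 173^2 = 29929 ≡ 1294
H^64 ≡ 1294^2 = 1674436 ≡ 243
H^128 ≡ 243^2 = 59049 ≡ 1779
H^256 ≡ 1779^2 = 3164841 ≡ 1628
H^512 ≡ 1628^2 = 2650384 ≡ 692
H^1024 ≡ 692^2 = 478864 ≡ 1614
1607 = 1024 + 512 + 64 + 4 + 2 + 1, so H^1607 ≡ 1614·692·243·1498·1741·1752 ≡ 763 (mod 1909)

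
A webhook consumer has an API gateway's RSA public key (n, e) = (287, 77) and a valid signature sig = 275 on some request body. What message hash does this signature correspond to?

116

sig^2 ≡ 275^2 = 75625 ≡ 144
sig^4 ≡ 144^2 = 20736 ≡ 72
sig^8 ≡ 72^2 = 5184 ≡ 18
sig^16 ≡ 18^2 = 324 ≡ 37
sig^32 ≡ 37^2 = 1369 ≡ 221
sig^64 ≡ 221^2 = 48841 ≡ 51
77 = 64 + 8 + 4 + 1, so sig^77 ≡ 51·18·72·275 ≡ 116 (mod 287)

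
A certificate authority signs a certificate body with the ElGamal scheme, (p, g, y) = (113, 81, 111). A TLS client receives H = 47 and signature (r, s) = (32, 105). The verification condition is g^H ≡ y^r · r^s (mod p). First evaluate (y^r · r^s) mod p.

99

Squares mod 113: 111^1≡111, 111^2≡4, 111^4≡16, 111^8≡30, 111^16≡109, 111^32≡16
111^32 ≡ 16 (mod 113)
Squares mod 113: 32^1≡32, 32^2≡7, 32^4≡49, 32^8≡28, 32^16≡106, 32^32≡49, 32^64≡28
105 = 64 + 32 + 8 + 1, so 32^105 ≡ 28·49·28·32 ≡ 98 (mod 113)
y^r · r^s ≡ 16·98 = 1568 ≡ 99 (mod 113)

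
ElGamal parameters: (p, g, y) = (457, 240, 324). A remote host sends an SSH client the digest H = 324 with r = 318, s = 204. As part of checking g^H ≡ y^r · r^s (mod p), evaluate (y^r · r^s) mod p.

456

Squares mod 457: 324^1≡324, 324^2≡323, 324^4≡133, 324^8≡323, 324^16≡133, 324^32≡323, 324^64≡133, 324^128≡323, 324^256≡133
318 = 256 + 32 + 16 + 8 + 4 + 2, so 324^318 ≡ 133·323·133·323·133·323 ≡ 1 (mod 457)
Squares mod 457: 318^1≡318, 318^2≡127, 318^4≡134, 318^8≡133, 318^16≡323, 318^32≡133, 318^64≡323, 318^128≡133
204 = 128 + 64 + 8 + 4, so 318^204 ≡ 133·323·133·134 ≡ 456 (mod 457)
y^r · r^s ≡ 1·456 = 456 ≡ 456 (mod 457)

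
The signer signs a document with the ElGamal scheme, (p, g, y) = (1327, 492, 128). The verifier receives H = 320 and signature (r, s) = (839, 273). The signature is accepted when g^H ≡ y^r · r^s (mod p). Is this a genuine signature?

forged

Left side g^H mod p:
Squares mod 1327: 492^1≡492, 492^2≡550, 492^4≡1271, 492^8≡482, 492^16≡99, 492^32≡512, 492^64≡725, 492^128≡133, 492^256≡438
320 = 256 + 64, so 492^320 ≡ 438·725 ≡ 397 (mod 1327)
Right side y^r · r^s mod p:
Squares mod 1327: 128^1≡128, 128^2≡460, 128^4≡607, 128^8≡870, 128^16≡510, 128^32≡8, 128^64≡64, 128^128≡115, 128^256≡1282, 128^512≡698
839 = 512 + 256 + 64 + 4 + 2 + 1, so 128^839 ≡ 698·1282·64·607·460·128 ≡ 769 (mod 1327)
Squares mod 1327: 839^1≡839, 839^2≡611, 839^4≡434, 839^8≡1249, 839^16≡776, 839^32≡1045, 839^64≡1231, 839^128≡1254, 839^256≡21
273 = 256 + 16 + 1, so 839^273 ≡ 21·776·839 ≡ 263 (mod 1327)
769·263 = 202247 ≡ 543 (mod 1327)
397 ≠ 543, so verification fails.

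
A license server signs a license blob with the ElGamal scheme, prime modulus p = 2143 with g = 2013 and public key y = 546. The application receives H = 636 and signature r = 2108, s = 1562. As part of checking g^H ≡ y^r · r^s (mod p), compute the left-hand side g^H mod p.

290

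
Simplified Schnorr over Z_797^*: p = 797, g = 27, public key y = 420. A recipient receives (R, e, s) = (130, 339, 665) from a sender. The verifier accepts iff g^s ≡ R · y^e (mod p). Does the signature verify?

g^s mod p:
27^2 = 729
27^4 ≡ 729^2 = 531441 ≡ 639
27^8 ≡ 639^2 = 408321 ≡ 257
27^16 ≡ 257^2 = 66049 ≡ 695
27^32 ≡ 695^2 = 483025 ≡ 43
27^64 ≡ 43^2 = 1849 ≡ 255
27^128 ≡ 255^2 = 65025 ≡ 468
27^256 ≡ 468^2 = 219024 ≡ 646
27^512 ≡ 646^2 = 417316 ≡ 485
665 = 512 + 128 + 16 + 8 + 1, so 27^665 ≡ 485·468·695·257·27 ≡ 554 (mod 797)
R · y^e mod p:
420^2 = 176400 ≡ 263
420^4 ≡ 263^2 = 69169 ≡ 627
420^8 ≡ 627^2 = 393129 ≡ 208
420^16 ≡ 208^2 = 43264 ≡ 226
420^32 ≡ 226^2 = 51076 ≡ 68
420^64 ≡ 68^2 = 4624 ≡ 639
420^128 ≡ 639^2 = 408321 ≡ 257
420^256 ≡ 257^2 = 66049 ≡ 695
339 = 256 + 64 + 16 + 2 + 1, so 420^339 ≡ 695·639·226·263·420 ≡ 789 (mod 797)
130·789 = 102570 ≡ 554 (mod 797)
554 ≡ 554 (mod 797); signature holds.

verifies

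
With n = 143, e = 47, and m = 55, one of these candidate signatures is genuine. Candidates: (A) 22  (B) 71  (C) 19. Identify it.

A

Candidate A: Squares mod 143: 22^1≡22, 22^2≡55, 22^4≡22, 22^8≡55, 22^16≡22, 22^32≡55; 47 = 32 + 8 + 4 + 2 + 1, so 22^47 ≡ 55·55·22·55·22 ≡ 55 (mod 143)
  → matches m = 55
Candidate B: Squares mod 143: 71^1≡71, 71^2≡36, 71^4≡9, 71^8≡81, 71^16≡126, 71^32≡3; 47 = 32 + 8 + 4 + 2 + 1, so 71^47 ≡ 3·81·9·36·71 ≡ 102 (mod 143)
Candidate C: Squares mod 143: 19^1≡19, 19^2≡75, 19^4≡48, 19^8≡16, 19^16≡113, 19^32≡42; 47 = 32 + 8 + 4 + 2 + 1, so 19^47 ≡ 42·16·48·75·19 ≡ 24 (mod 143)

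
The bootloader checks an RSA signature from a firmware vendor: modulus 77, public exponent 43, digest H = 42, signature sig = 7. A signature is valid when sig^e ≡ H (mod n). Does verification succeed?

Squares mod 77: sig^1≡7, sig^2≡49, sig^4≡14, sig^8≡42, sig^16≡70, sig^32≡49
43 = 32 + 8 + 2 + 1, so sig^43 ≡ 49·42·49·7 ≡ 35 (mod 77)
35 ≠ 42, so verification fails.

fails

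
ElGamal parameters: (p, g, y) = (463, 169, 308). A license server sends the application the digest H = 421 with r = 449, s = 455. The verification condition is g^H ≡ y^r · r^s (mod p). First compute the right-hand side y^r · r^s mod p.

308^2 = 94864 ≡ 412
308^4 ≡ 412^2 = 169744 ≡ 286
308^8 ≡ 286^2 = 81796 ≡ 308
308^16 ≡ 308^2 = 94864 ≡ 412
308^32 ≡ 412^2 = 169744 ≡ 286
308^64 ≡ 286^2 = 81796 ≡ 308
308^128 ≡ 308^2 = 94864 ≡ 412
308^256 ≡ 412^2 = 169744 ≡ 286
449 = 256 + 128 + 64 + 1, so 308^449 ≡ 286·412·308·308 ≡ 308 (mod 463)
449^2 = 201601 ≡ 196
449^4 ≡ 196^2 = 38416 ≡ 450
449^8 ≡ 450^2 = 202500 ≡ 169
449^16 ≡ 169^2 = 28561 ≡ 318
449^32 ≡ 318^2 = 101124 ≡ 190
449^64 ≡ 190^2 = 36100 ≡ 449
449^128 ≡ 449^2 = 201601 ≡ 196
449^256 ≡ 196^2 = 38416 ≡ 450
455 = 256 + 128 + 64 + 4 + 2 + 1, so 449^455 ≡ 450·196·449·450·196·449 ≡ 441 (mod 463)
y^r · r^s ≡ 308·441 = 135828 ≡ 169 (mod 463)

169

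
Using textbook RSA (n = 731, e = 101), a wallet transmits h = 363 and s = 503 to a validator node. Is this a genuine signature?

genuine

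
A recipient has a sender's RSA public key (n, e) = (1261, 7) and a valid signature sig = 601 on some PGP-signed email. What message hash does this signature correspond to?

sig^7 mod 1261 = 55

55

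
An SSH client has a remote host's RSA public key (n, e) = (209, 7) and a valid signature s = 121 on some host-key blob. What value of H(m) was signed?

121

s^2 ≡ 121^2 = 14641 ≡ 11
s^4 ≡ 11^2 = 121
7 = 4 + 2 + 1, so s^7 ≡ 121·11·121 ≡ 121 (mod 209)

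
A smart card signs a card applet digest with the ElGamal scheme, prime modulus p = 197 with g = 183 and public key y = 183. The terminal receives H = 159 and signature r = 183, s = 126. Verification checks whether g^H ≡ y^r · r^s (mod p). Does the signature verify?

does not verify

Left side g^H mod p:
183^2 = 33489 ≡ 196
183^4 ≡ 196^2 = 38416 ≡ 1
183^8 ≡ 1^2 = 1
183^16 ≡ 1^2 = 1
183^32 ≡ 1^2 = 1
183^64 ≡ 1^2 = 1
183^128 ≡ 1^2 = 1
159 = 128 + 16 + 8 + 4 + 2 + 1, so 183^159 ≡ 1·1·1·1·196·183 ≡ 14 (mod 197)
Right side y^r · r^s mod p:
183^2 = 33489 ≡ 196
183^4 ≡ 196^2 = 38416 ≡ 1
183^8 ≡ 1^2 = 1
183^16 ≡ 1^2 = 1
183^32 ≡ 1^2 = 1
183^64 ≡ 1^2 = 1
183^128 ≡ 1^2 = 1
183 = 128 + 32 + 16 + 4 + 2 + 1, so 183^183 ≡ 1·1·1·1·196·183 ≡ 14 (mod 197)
183^2 = 33489 ≡ 196
183^4 ≡ 196^2 = 38416 ≡ 1
183^8 ≡ 1^2 = 1
183^16 ≡ 1^2 = 1
183^32 ≡ 1^2 = 1
183^64 ≡ 1^2 = 1
126 = 64 + 32 + 16 + 8 + 4 + 2, so 183^126 ≡ 1·1·1·1·1·196 ≡ 196 (mod 197)
14·196 = 2744 ≡ 183 (mod 197)
14 ≠ 183, so verification fails.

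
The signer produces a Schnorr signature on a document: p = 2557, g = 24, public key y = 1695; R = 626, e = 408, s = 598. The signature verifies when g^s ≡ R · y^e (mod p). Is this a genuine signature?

g^s mod p:
24^2 = 576
24^4 ≡ 576^2 = 331776 ≡ 1923
24^8 ≡ 1923^2 = 3697929 ≡ 507
24^16 ≡ 507^2 = 257049 ≡ 1349
24^32 ≡ 1349^2 = 1819801 ≡ 1774
24^64 ≡ 1774^2 = 3147076 ≡ 1966
24^128 ≡ 1966^2 = 3865156 ≡ 1529
24^256 ≡ 1529^2 = 2337841 ≡ 743
24^512 ≡ 743^2 = 552049 ≡ 2294
598 = 512 + 64 + 16 + 4 + 2, so 24^598 ≡ 2294·1966·1349·1923·576 ≡ 1401 (mod 2557)
R · y^e mod p:
1695^2 = 2873025 ≡ 1514
1695^4 ≡ 1514^2 = 2292196 ≡ 1124
1695^8 ≡ 1124^2 = 1263376 ≡ 218
1695^16 ≡ 218^2 = 47524 ≡ 1498
1695^32 ≡ 1498^2 = 2244004 ≡ 1515
1695^64 ≡ 1515^2 = 2295225 ≡ 1596
1695^128 ≡ 1596^2 = 2547216 ≡ 444
1695^256 ≡ 444^2 = 197136 ≡ 247
408 = 256 + 128 + 16 + 8, so 1695^408 ≡ 247·444·1498·218 ≡ 39 (mod 2557)
626·39 = 24414 ≡ 1401 (mod 2557)
1401 ≡ 1401 (mod 2557); signature holds.

genuine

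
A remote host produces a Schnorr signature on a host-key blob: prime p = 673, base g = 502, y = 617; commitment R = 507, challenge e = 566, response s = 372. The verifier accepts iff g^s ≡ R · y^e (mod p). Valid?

g^s mod p:
502^372 mod 673 = 578
R · y^e mod p:
617^566 mod 673 = 23
507·23 = 11661 ≡ 220 (mod 673)
578 ≠ 220; the check fails.

no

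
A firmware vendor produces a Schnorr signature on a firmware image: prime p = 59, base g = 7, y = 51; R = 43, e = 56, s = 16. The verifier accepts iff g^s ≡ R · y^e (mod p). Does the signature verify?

g^s mod p:
Squares mod 59: 7^1≡7, 7^2≡49, 7^4≡41, 7^8≡29, 7^16≡15
7^16 ≡ 15 (mod 59)
R · y^e mod p:
Squares mod 59: 51^1≡51, 51^2≡5, 51^4≡25, 51^8≡35, 51^16≡45, 51^32≡19
56 = 32 + 16 + 8, so 51^56 ≡ 19·45·35 ≡ 12 (mod 59)
43·12 = 516 ≡ 44 (mod 59)
15 ≠ 44; the check fails.

does not verify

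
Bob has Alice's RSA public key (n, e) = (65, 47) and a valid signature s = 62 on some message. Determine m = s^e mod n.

43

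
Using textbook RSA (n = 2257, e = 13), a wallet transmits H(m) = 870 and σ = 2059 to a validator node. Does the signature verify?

does not verify

σ^2 ≡ 2059^2 = 4239481 ≡ 835
σ^4 ≡ 835^2 = 697225 ≡ 2069
σ^8 ≡ 2069^2 = 4280761 ≡ 1489
13 = 8 + 4 + 1, so σ^13 ≡ 1489·2069·2059 ≡ 1387 (mod 2257)
The recovered value 1387 does not match the digest 870.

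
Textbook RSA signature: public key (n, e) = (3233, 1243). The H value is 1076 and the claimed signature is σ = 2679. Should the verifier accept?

reject

σ^2 ≡ 2679^2 = 7177041 ≡ 3014
σ^4 ≡ 3014^2 = 9084196 ≡ 2699
σ^8 ≡ 2699^2 = 7284601 ≡ 652
σ^16 ≡ 652^2 = 425104 ≡ 1581
σ^32 ≡ 1581^2 = 2499561 ≡ 452
σ^64 ≡ 452^2 = 204304 ≡ 625
σ^128 ≡ 625^2 = 390625 ≡ 2665
σ^256 ≡ 2665^2 = 7102225 ≡ 2557
σ^512 ≡ 2557^2 = 6538249 ≡ 1123
σ^1024 ≡ 1123^2 = 1261129 ≡ 259
1243 = 1024 + 128 + 64 + 16 + 8 + 2 + 1, so σ^1243 ≡ 259·2665·625·1581·652·3014·2679 ≡ 2157 (mod 3233)
σ^1243 mod 3233 = 2157, but H = 1076.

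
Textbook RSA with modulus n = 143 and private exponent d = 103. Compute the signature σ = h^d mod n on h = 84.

h^103 mod 143 = 46

46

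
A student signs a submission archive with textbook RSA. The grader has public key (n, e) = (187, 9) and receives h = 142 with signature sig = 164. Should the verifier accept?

accept

sig^2 ≡ 164^2 = 26896 ≡ 155
sig^4 ≡ 155^2 = 24025 ≡ 89
sig^8 ≡ 89^2 = 7921 ≡ 67
9 = 8 + 1, so sig^9 ≡ 67·164 ≡ 142 (mod 187)
sig^9 mod 187 = 142 matches h.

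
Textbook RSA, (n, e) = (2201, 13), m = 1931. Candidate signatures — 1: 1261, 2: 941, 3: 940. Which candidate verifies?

3

Candidate 1: Squares mod 2201: 1261^1≡1261, 1261^2≡999, 1261^4≡948, 1261^8≡696; 13 = 8 + 4 + 1, so 1261^13 ≡ 696·948·1261 ≡ 270 (mod 2201)
Candidate 2: Squares mod 2201: 941^1≡941, 941^2≡679, 941^4≡1032, 941^8≡1941; 13 = 8 + 4 + 1, so 941^13 ≡ 1941·1032·941 ≡ 796 (mod 2201)
Candidate 3: Squares mod 2201: 940^1≡940, 940^2≡999, 940^4≡948, 940^8≡696; 13 = 8 + 4 + 1, so 940^13 ≡ 696·948·940 ≡ 1931 (mod 2201)
  → matches m = 1931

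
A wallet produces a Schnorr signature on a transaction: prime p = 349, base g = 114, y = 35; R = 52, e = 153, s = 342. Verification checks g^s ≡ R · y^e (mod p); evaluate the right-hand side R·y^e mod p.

35^2 = 1225 ≡ 178
35^4 ≡ 178^2 = 31684 ≡ 274
35^8 ≡ 274^2 = 75076 ≡ 41
35^16 ≡ 41^2 = 1681 ≡ 285
35^32 ≡ 285^2 = 81225 ≡ 257
35^64 ≡ 257^2 = 66049 ≡ 88
35^128 ≡ 88^2 = 7744 ≡ 66
153 = 128 + 16 + 8 + 1, so 35^153 ≡ 66·285·41·35 ≡ 341 (mod 349)
R · y^e ≡ 52·341 = 17732 ≡ 282 (mod 349)

282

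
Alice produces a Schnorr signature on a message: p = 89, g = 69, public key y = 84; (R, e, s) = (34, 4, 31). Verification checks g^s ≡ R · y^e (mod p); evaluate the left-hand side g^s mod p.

69^31 mod 89 = 68

68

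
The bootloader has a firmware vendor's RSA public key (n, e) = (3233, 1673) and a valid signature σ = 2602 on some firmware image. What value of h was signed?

σ^1673 mod 3233 = 764

764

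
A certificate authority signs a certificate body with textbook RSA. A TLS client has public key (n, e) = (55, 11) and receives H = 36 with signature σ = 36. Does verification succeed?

Squares mod 55: σ^1≡36, σ^2≡31, σ^4≡26, σ^8≡16
11 = 8 + 2 + 1, so σ^11 ≡ 16·31·36 ≡ 36 (mod 55)
Since 36 equals the digest 36, verification succeeds.

passes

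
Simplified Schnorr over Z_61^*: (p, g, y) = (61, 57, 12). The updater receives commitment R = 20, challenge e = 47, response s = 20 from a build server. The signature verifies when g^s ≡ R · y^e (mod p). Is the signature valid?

valid

g^s mod p:
Squares mod 61: 57^1≡57, 57^2≡16, 57^4≡12, 57^8≡22, 57^16≡57
20 = 16 + 4, so 57^20 ≡ 57·12 ≡ 13 (mod 61)
R · y^e mod p:
Squares mod 61: 12^1≡12, 12^2≡22, 12^4≡57, 12^8≡16, 12^16≡12, 12^32≡22
47 = 32 + 8 + 4 + 2 + 1, so 12^47 ≡ 22·16·57·22·12 ≡ 22 (mod 61)
20·22 = 440 ≡ 13 (mod 61)
13 ≡ 13 (mod 61); signature holds.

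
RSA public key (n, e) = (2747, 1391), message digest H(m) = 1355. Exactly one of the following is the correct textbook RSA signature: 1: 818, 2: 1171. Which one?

Candidate 1: Squares mod 2747: 818^1≡818, 818^2≡1603, 818^4≡1164, 818^8≡625, 818^16≡551, 818^32≡1431, 818^64≡1246, 818^128≡461, 818^256≡1002, 818^512≡1349, 818^1024≡1287; 1391 = 1024 + 256 + 64 + 32 + 8 + 4 + 2 + 1, so 818^1391 ≡ 1287·1002·1246·1431·625·1164·1603·818 ≡ 1355 (mod 2747)
  → matches H(m) = 1355
Candidate 2: Squares mod 2747: 1171^1≡1171, 1171^2≡488, 1171^4≡1902, 1171^8≡2552, 1171^16≡2314, 1171^32≡693, 1171^64≡2271, 1171^128≡1322, 1171^256≡592, 1171^512≡1595, 1171^1024≡303; 1391 = 1024 + 256 + 64 + 32 + 8 + 4 + 2 + 1, so 1171^1391 ≡ 303·592·2271·693·2552·1902·488·1171 ≡ 966 (mod 2747)

1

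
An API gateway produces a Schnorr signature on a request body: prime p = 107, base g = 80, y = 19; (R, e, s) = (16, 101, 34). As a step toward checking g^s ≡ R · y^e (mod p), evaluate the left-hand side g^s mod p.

37

80^2 = 6400 ≡ 87
80^4 ≡ 87^2 = 7569 ≡ 79
80^8 ≡ 79^2 = 6241 ≡ 35
80^16 ≡ 35^2 = 1225 ≡ 48
80^32 ≡ 48^2 = 2304 ≡ 57
34 = 32 + 2, so 80^34 ≡ 57·87 ≡ 37 (mod 107)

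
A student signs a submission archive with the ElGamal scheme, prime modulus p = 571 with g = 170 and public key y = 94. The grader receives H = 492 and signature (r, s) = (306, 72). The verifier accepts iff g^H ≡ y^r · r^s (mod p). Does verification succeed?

Left side g^H mod p:
Squares mod 571: 170^1≡170, 170^2≡350, 170^4≡306, 170^8≡563, 170^16≡64, 170^32≡99, 170^64≡94, 170^128≡271, 170^256≡353
492 = 256 + 128 + 64 + 32 + 8 + 4, so 170^492 ≡ 353·271·94·99·563·306 ≡ 31 (mod 571)
Right side y^r · r^s mod p:
Squares mod 571: 94^1≡94, 94^2≡271, 94^4≡353, 94^8≡131, 94^16≡31, 94^32≡390, 94^64≡214, 94^128≡116, 94^256≡323
306 = 256 + 32 + 16 + 2, so 94^306 ≡ 323·390·31·271 ≡ 271 (mod 571)
Squares mod 571: 306^1≡306, 306^2≡563, 306^4≡64, 306^8≡99, 306^16≡94, 306^32≡271, 306^64≡353
72 = 64 + 8, so 306^72 ≡ 353·99 ≡ 116 (mod 571)
271·116 = 31436 ≡ 31 (mod 571)
31 ≡ 31 (mod 571), so the signature is genuine.

passes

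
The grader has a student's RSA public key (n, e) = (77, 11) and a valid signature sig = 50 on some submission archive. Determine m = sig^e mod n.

50

sig^2 ≡ 50^2 = 2500 ≡ 36
sig^4 ≡ 36^2 = 1296 ≡ 64
sig^8 ≡ 64^2 = 4096 ≡ 15
11 = 8 + 2 + 1, so sig^11 ≡ 15·36·50 ≡ 50 (mod 77)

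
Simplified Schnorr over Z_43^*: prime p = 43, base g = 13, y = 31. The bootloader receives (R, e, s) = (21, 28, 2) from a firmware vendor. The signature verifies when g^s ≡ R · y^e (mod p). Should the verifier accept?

accept

g^s mod p:
13^2 = 169 ≡ 40
R · y^e mod p:
31^2 = 961 ≡ 15
31^4 ≡ 15^2 = 225 ≡ 10
31^8 ≡ 10^2 = 100 ≡ 14
31^16 ≡ 14^2 = 196 ≡ 24
28 = 16 + 8 + 4, so 31^28 ≡ 24·14·10 ≡ 6 (mod 43)
21·6 = 126 ≡ 40 (mod 43)
40 ≡ 40 (mod 43); signature holds.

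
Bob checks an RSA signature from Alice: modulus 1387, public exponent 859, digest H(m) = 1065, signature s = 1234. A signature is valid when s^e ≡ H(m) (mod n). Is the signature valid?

s^2 ≡ 1234^2 = 1522756 ≡ 1217
s^4 ≡ 1217^2 = 1481089 ≡ 1160
s^8 ≡ 1160^2 = 1345600 ≡ 210
s^16 ≡ 210^2 = 44100 ≡ 1103
s^32 ≡ 1103^2 = 1216609 ≡ 210
s^64 ≡ 210^2 = 44100 ≡ 1103
s^128 ≡ 1103^2 = 1216609 ≡ 210
s^256 ≡ 210^2 = 44100 ≡ 1103
s^512 ≡ 1103^2 = 1216609 ≡ 210
859 = 512 + 256 + 64 + 16 + 8 + 2 + 1, so s^859 ≡ 210·1103·1103·1103·210·1217·1234 ≡ 322 (mod 1387)
322 ≠ 1065, so verification fails.

invalid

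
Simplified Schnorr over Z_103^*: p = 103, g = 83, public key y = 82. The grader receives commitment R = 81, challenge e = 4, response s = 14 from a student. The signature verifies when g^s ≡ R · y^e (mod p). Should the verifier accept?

g^s mod p:
83^2 = 6889 ≡ 91
83^4 ≡ 91^2 = 8281 ≡ 41
83^8 ≡ 41^2 = 1681 ≡ 33
14 = 8 + 4 + 2, so 83^14 ≡ 33·41·91 ≡ 38 (mod 103)
R · y^e mod p:
82^2 = 6724 ≡ 29
82^4 ≡ 29^2 = 841 ≡ 17
81·17 = 1377 ≡ 38 (mod 103)
38 ≡ 38 (mod 103); signature holds.

accept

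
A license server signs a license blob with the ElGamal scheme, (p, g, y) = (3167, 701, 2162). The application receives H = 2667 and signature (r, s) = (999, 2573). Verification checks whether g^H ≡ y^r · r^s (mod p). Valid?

yes

Left side g^H mod p:
701^2 = 491401 ≡ 516
701^4 ≡ 516^2 = 266256 ≡ 228
701^8 ≡ 228^2 = 51984 ≡ 1312
701^16 ≡ 1312^2 = 1721344 ≡ 1663
701^32 ≡ 1663^2 = 2765569 ≡ 778
701^64 ≡ 778^2 = 605284 ≡ 387
701^128 ≡ 387^2 = 149769 ≡ 920
701^256 ≡ 920^2 = 846400 ≡ 811
701^512 ≡ 811^2 = 657721 ≡ 2152
701^1024 ≡ 2152^2 = 4631104 ≡ 950
701^2048 ≡ 950^2 = 902500 ≡ 3072
2667 = 2048 + 512 + 64 + 32 + 8 + 2 + 1, so 701^2667 ≡ 3072·2152·387·778·1312·516·701 ≡ 3138 (mod 3167)
Right side y^r · r^s mod p:
2162^2 = 4674244 ≡ 2919
2162^4 ≡ 2919^2 = 8520561 ≡ 1331
2162^8 ≡ 1331^2 = 1771561 ≡ 1208
2162^16 ≡ 1208^2 = 1459264 ≡ 2444
2162^32 ≡ 2444^2 = 5973136 ≡ 174
2162^64 ≡ 174^2 = 30276 ≡ 1773
2162^128 ≡ 1773^2 = 3143529 ≡ 1865
2162^256 ≡ 1865^2 = 3478225 ≡ 859
2162^512 ≡ 859^2 = 737881 ≡ 3137
999 = 512 + 256 + 128 + 64 + 32 + 4 + 2 + 1, so 2162^999 ≡ 3137·859·1865·1773·174·1331·2919·2162 ≡ 2204 (mod 3167)
999^2 = 998001 ≡ 396
999^4 ≡ 396^2 = 156816 ≡ 1633
999^8 ≡ 1633^2 = 2666689 ≡ 75
999^16 ≡ 75^2 = 5625 ≡ 2458
999^32 ≡ 2458^2 = 6041764 ≡ 2295
999^64 ≡ 2295^2 = 5267025 ≡ 304
999^128 ≡ 304^2 = 92416 ≡ 573
999^256 ≡ 573^2 = 328329 ≡ 2128
999^512 ≡ 2128^2 = 4528384 ≡ 2741
999^1024 ≡ 2741^2 = 7513081 ≡ 957
999^2048 ≡ 957^2 = 915849 ≡ 586
2573 = 2048 + 512 + 8 + 4 + 1, so 999^2573 ≡ 586·2741·75·1633·999 ≡ 125 (mod 3167)
2204·125 = 275500 ≡ 3138 (mod 3167)
3138 ≡ 3138 (mod 3167), so the signature is genuine.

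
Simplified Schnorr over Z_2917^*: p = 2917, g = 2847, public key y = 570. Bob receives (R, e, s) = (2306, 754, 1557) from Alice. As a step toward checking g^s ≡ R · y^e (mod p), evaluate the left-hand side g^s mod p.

2069

2847^1557 mod 2917 = 2069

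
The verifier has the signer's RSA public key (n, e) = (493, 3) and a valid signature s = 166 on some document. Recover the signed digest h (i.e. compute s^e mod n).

242

s^3 mod 493 = 242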